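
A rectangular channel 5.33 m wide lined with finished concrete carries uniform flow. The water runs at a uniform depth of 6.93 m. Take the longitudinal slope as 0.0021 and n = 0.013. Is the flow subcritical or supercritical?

subcritical

Flow area A = b·y = 5.33 × 6.93 = 36.94 m². Wetted perimeter P = b + 2y = 5.33 + 2×6.93 = 19.19 m.
Hydraulic radius R = A/P = 36.94/19.19 = 1.925 m.
V = (1/n) R^(2/3) √S = (1/0.013) × 1.925^(2/3) × √0.0021 = 5.455 m/s. Hydraulic depth D_h = A/T = 36.94/5.33 = 6.93 m.
Froude number Fr = V/√(g·D_h) = 5.455/√(9.81×6.93) = 0.662, which is less than 1, so the flow is subcritical.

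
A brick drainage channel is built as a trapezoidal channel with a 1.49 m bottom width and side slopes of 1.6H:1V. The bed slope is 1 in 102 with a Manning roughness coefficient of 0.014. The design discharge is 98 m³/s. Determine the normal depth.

y_n = 2.35 m

Manning's equation rearranged: A R^(2/3) = nQ / (1·√S) = 0.014 × 98 / (√0.009804) = 13.86.
Trying y = 2.86 m: A R^(2/3) = 21.84 — over.
Trying y = 1.72 m: A R^(2/3) = 6.873 — short.
Trying y = 2.35 m: A R^(2/3) = 13.86 — ≈ 13.86.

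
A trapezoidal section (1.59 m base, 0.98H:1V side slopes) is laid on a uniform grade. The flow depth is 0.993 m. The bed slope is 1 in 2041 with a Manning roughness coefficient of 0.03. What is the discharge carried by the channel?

Q = 1.31 m³/s

With bottom width b = 1.59 m and side slope z = 0.98: A = (b + zy)y = (1.59 + 0.98×0.993)×0.993 = 2.545 m²; P = b + 2y√(1+z²) = 1.59 + 2×0.993×1.4 = 4.371 m.
Hydraulic radius R = A/P = 2.545/4.371 = 0.5823 m.
Manning's equation: Q = (1/n) A R^(2/3) S^(1/2) = (1/0.03) × 2.545 × 0.5823^(2/3) × 0.00049^(1/2) = 1.31 m³/s.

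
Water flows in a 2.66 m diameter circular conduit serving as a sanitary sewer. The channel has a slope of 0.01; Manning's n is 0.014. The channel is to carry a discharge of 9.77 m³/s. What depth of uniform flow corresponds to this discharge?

Manning's equation rearranged: A R^(2/3) = nQ / (1·√S) = 0.014 × 9.77 / (√0.01) = 1.368.
Try y = 1.3 m: A R^(2/3) = 2.036 — too large.
Try y = 0.789 m: A R^(2/3) = 0.8111 — too small.
Try y = 1.04 m: A R^(2/3) = 1.368 — ≈ 1.368.

y_n = 1.04 m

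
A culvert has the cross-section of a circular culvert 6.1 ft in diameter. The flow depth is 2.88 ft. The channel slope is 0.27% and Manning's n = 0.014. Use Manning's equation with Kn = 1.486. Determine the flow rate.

Q = 96.8 ft³/s

For a circular section of diameter D = 6.1 ft at depth y = 2.88 ft, the central angle is θ = 2 arccos(1 − 2y/D) = 3.03 rad. Then A = (D²/8)(θ − sin θ) = 13.58 ft² and P = Dθ/2 = 9.242 ft.
Hydraulic radius R = A/P = 13.58/9.242 = 1.469 ft.
Manning's equation: Q = (1.486/n) A R^(2/3) S^(1/2) = (1.486/0.014) × 13.58 × 1.469^(2/3) × 0.0027^(1/2) = 96.8 ft³/s.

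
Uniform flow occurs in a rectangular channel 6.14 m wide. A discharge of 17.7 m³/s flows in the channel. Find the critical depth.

For a rectangular channel, critical depth y_c = (q²/g)^(1/3) where q = Q/b = 17.7/6.14 = 2.883 m²/s.
So y_c = (2.883²/9.81)^(1/3) = 0.946 m.

y_c = 0.946 m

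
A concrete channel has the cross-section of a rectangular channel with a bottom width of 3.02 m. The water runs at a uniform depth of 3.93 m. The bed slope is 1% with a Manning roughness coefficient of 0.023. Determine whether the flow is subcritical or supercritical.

subcritical

Flow area A = b·y = 3.02 × 3.93 = 11.87 m². Wetted perimeter P = b + 2y = 3.02 + 2×3.93 = 10.88 m.
Hydraulic radius R = A/P = 11.87/10.88 = 1.091 m.
V = (1/n) R^(2/3) √S = (1/0.023) × 1.091^(2/3) × √0.01 = 4.607 m/s. Hydraulic depth D_h = A/T = 11.87/3.02 = 3.93 m.
Froude number Fr = V/√(g·D_h) = 4.607/√(9.81×3.93) = 0.742, which is less than 1, so the flow is subcritical.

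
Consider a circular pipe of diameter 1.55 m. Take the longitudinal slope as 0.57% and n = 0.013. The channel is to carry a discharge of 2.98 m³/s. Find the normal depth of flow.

y_n = 0.786 m

Manning's equation rearranged: A R^(2/3) = nQ / (1·√S) = 0.013 × 2.98 / (√0.0057) = 0.5131.
Trying y = 0.603 m: A R^(2/3) = 0.3212 — low.
Trying y = 0.786 m: A R^(2/3) = 0.5136 — ≈ 0.5131.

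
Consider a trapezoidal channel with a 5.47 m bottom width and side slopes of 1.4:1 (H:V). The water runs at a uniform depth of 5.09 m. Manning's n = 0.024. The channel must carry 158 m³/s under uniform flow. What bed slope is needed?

S = 0.000891

With bottom width b = 5.47 m and side slope z = 1.4: A = (b + zy)y = (5.47 + 1.4×5.09)×5.09 = 64.11 m²; P = b + 2y√(1+z²) = 5.47 + 2×5.09×1.72 = 22.98 m.
Hydraulic radius R = A/P = 64.11/22.98 = 2.789 m.
From Manning's equation, S = [nQ / (1 A R^(2/3))]² = [0.024 × 158 / (1 × 64.11 × 2.789^(2/3))]² = 0.000891.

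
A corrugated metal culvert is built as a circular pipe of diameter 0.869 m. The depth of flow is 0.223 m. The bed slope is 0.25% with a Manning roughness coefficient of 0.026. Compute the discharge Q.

For a circular section of diameter D = 0.869 m at depth y = 0.223 m, the central angle is θ = 2 arccos(1 − 2y/D) = 2.125 rad. Then A = (D²/8)(θ − sin θ) = 0.1203 m² and P = Dθ/2 = 0.9232 m.
Hydraulic radius R = A/P = 0.1203/0.9232 = 0.1303 m.
Manning's equation: Q = (1/n) A R^(2/3) S^(1/2) = (1/0.026) × 0.1203 × 0.1303^(2/3) × 0.0025^(1/2) = 0.0595 m³/s.

Q = 0.0595 m³/s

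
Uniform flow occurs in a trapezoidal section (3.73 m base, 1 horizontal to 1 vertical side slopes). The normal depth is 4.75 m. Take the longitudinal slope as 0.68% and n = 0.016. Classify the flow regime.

With bottom width b = 3.73 m and side slope z = 1: A = (b + zy)y = (3.73 + 1×4.75)×4.75 = 40.28 m²; P = b + 2y√(1+z²) = 3.73 + 2×4.75×1.414 = 17.17 m.
Hydraulic radius R = A/P = 40.28/17.17 = 2.347 m.
V = (1/n) R^(2/3) √S = (1/0.016) × 2.347^(2/3) × √0.0068 = 9.101 m/s. Hydraulic depth D_h = A/T = 40.28/13.23 = 3.045 m.
Froude number Fr = V/√(g·D_h) = 9.101/√(9.81×3.045) = 1.67, which is greater than 1, so the flow is supercritical.

supercritical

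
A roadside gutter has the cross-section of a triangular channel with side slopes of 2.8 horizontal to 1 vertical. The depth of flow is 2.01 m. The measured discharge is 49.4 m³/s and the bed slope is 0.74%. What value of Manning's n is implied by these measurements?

For a triangular section with side slope z = 2.8: A = zy² = 2.8×2.01² = 11.31 m²; P = 2y√(1+z²) = 2×2.01×2.973 = 11.95 m.
Hydraulic radius R = A/P = 11.31/11.95 = 0.9465 m.
Rearranging Manning's equation: n = (1/Q) A R^(2/3) S^(1/2) = (1/49.4) × 11.31 × 0.9465^(2/3) × √0.0074 = 0.019.

n = 0.019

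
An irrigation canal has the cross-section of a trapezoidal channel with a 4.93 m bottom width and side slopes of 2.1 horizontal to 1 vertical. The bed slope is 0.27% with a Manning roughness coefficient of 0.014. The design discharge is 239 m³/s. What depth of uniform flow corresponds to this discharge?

y_n = 3.39 m

Manning's equation rearranged: A R^(2/3) = nQ / (1·√S) = 0.014 × 239 / (√0.0027) = 64.39.
Try y = 3.97 m: A R^(2/3) = 90.47 — over.
Try y = 2.62 m: A R^(2/3) = 37.34 — short.
Try y = 3.39 m: A R^(2/3) = 64.26 — matches.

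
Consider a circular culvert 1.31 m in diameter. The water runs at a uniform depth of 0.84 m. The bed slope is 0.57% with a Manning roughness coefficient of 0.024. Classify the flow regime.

subcritical

For a circular section of diameter D = 1.31 m at depth y = 0.84 m, the central angle is θ = 2 arccos(1 − 2y/D) = 3.714 rad. Then A = (D²/8)(θ − sin θ) = 0.913 m² and P = Dθ/2 = 2.433 m.
Hydraulic radius R = A/P = 0.913/2.433 = 0.3753 m.
V = (1/n) R^(2/3) √S = (1/0.024) × 0.3753^(2/3) × √0.0057 = 1.637 m/s. Hydraulic depth D_h = A/T = 0.913/1.257 = 0.7265 m.
Froude number Fr = V/√(g·D_h) = 1.637/√(9.81×0.7265) = 0.613, which is less than 1, so the flow is subcritical.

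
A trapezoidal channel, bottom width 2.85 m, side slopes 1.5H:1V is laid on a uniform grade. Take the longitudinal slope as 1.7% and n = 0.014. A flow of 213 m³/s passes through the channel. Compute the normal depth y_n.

Manning's equation rearranged: A R^(2/3) = nQ / (1·√S) = 0.014 × 213 / (√0.017) = 22.87.
Try y = 1.88 m: A R^(2/3) = 11.41 — too small.
Try y = 2.63 m: A R^(2/3) = 22.88 — close enough.

y_n = 2.63 m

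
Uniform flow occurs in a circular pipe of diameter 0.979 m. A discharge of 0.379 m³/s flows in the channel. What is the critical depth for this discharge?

y_c = 0.348 m

At critical depth, Q² T / (g A³) = 1, i.e. A³/T = Q²/g = 0.379²/9.81 = 0.01464.
At y = 0.264 m: A³/T = 0.005048 — too small.
At y = 0.415 m: A³/T = 0.02896 — too large.
At y = 0.348 m: A³/T = 0.01471 — ≈ 0.01464.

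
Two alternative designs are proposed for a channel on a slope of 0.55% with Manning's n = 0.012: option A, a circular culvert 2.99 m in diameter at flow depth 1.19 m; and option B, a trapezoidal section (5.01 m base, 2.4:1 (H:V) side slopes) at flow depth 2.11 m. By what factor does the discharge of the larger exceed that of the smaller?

Channel A: For a circular section of diameter D = 2.99 m at depth y = 1.19 m, the central angle is θ = 2 arccos(1 − 2y/D) = 2.731 rad. Then A = (D²/8)(θ − sin θ) = 2.605 m² and P = Dθ/2 = 4.082 m. Hydraulic radius R = A/P = 2.605/4.082 = 0.6382 m. Q_A = (1/0.012)·2.605·0.6382^(2/3)·√0.0055 = 11.93 m³/s.
Channel B: With bottom width b = 5.01 m and side slope z = 2.4: A = (b + zy)y = (5.01 + 2.4×2.11)×2.11 = 21.26 m²; P = b + 2y√(1+z²) = 5.01 + 2×2.11×2.6 = 15.98 m. Hydraulic radius R = A/P = 21.26/15.98 = 1.33 m. Q_B = (1/0.012)·21.26·1.33^(2/3)·√0.0055 = 158.9 m³/s.
The larger discharge is 158.9 m³/s and the smaller is 11.93 m³/s; the ratio is 13.3.

13.3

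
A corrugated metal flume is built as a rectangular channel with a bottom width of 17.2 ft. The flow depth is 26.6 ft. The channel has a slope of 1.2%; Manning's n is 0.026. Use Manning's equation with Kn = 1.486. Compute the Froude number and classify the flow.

subcritical

Flow area A = b·y = 17.2 × 26.6 = 457.5 ft². Wetted perimeter P = b + 2y = 17.2 + 2×26.6 = 70.4 ft.
Hydraulic radius R = A/P = 457.5/70.4 = 6.499 ft.
V = (1.486/n) R^(2/3) √S = (1.486/0.026) × 6.499^(2/3) × √0.012 = 21.8 ft/s. Hydraulic depth D_h = A/T = 457.5/17.2 = 26.6 ft.
Froude number Fr = V/√(g·D_h) = 21.8/√(32.2×26.6) = 0.745, which is less than 1, so the flow is subcritical.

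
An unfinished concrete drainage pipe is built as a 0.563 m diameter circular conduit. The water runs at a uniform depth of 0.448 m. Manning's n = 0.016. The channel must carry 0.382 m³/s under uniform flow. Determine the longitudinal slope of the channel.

For a circular section of diameter D = 0.563 m at depth y = 0.448 m, the central angle is θ = 2 arccos(1 − 2y/D) = 4.407 rad. Then A = (D²/8)(θ − sin θ) = 0.2124 m² and P = Dθ/2 = 1.241 m.
Hydraulic radius R = A/P = 0.2124/1.241 = 0.1712 m.
From Manning's equation, S = [nQ / (1 A R^(2/3))]² = [0.016 × 0.382 / (1 × 0.2124 × 0.1712^(2/3))]² = 0.00871.

S = 0.00871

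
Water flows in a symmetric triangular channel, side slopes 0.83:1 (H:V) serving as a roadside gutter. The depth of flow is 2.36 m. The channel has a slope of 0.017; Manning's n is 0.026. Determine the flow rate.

For a triangular section with side slope z = 0.83: A = zy² = 0.83×2.36² = 4.623 m²; P = 2y√(1+z²) = 2×2.36×1.3 = 6.134 m.
Hydraulic radius R = A/P = 4.623/6.134 = 0.7536 m.
Manning's equation: Q = (1/n) A R^(2/3) S^(1/2) = (1/0.026) × 4.623 × 0.7536^(2/3) × 0.017^(1/2) = 19.2 m³/s.

Q = 19.2 m³/s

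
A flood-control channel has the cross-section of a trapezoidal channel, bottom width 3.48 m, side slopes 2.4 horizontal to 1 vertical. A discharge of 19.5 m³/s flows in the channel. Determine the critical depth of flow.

y_c = 1.13 m

At critical depth, Q² T / (g A³) = 1, i.e. A³/T = Q²/g = 19.5²/9.81 = 38.76.
Trying y = 1.35 m: A³/T = 74.96 — too large.
Trying y = 0.875 m: A³/T = 15.16 — too small.
Trying y = 1.13 m: A³/T = 38.47 — matches.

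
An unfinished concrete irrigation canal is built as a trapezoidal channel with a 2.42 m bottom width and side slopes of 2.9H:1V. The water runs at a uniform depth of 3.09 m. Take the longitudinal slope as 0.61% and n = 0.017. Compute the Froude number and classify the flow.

supercritical

With bottom width b = 2.42 m and side slope z = 2.9: A = (b + zy)y = (2.42 + 2.9×3.09)×3.09 = 35.17 m²; P = b + 2y√(1+z²) = 2.42 + 2×3.09×3.068 = 21.38 m.
Hydraulic radius R = A/P = 35.17/21.38 = 1.645 m.
V = (1/n) R^(2/3) √S = (1/0.017) × 1.645^(2/3) × √0.0061 = 6.402 m/s. Hydraulic depth D_h = A/T = 35.17/20.34 = 1.729 m.
Froude number Fr = V/√(g·D_h) = 6.402/√(9.81×1.729) = 1.55, which is greater than 1, so the flow is supercritical.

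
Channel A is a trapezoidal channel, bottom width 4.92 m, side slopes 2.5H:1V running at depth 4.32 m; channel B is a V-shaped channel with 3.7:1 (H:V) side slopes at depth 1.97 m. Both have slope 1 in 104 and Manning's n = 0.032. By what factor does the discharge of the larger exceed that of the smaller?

8.79

Channel A: With bottom width b = 4.92 m and side slope z = 2.5: A = (b + zy)y = (4.92 + 2.5×4.32)×4.32 = 67.91 m²; P = b + 2y√(1+z²) = 4.92 + 2×4.32×2.693 = 28.18 m. Hydraulic radius R = A/P = 67.91/28.18 = 2.41 m. Q_A = (1/0.032)·67.91·2.41^(2/3)·√0.009615 = 374 m³/s.
Channel B: For a triangular section with side slope z = 3.7: A = zy² = 3.7×1.97² = 14.36 m²; P = 2y√(1+z²) = 2×1.97×3.833 = 15.1 m. Hydraulic radius R = A/P = 14.36/15.1 = 0.9509 m. Q_B = (1/0.032)·14.36·0.9509^(2/3)·√0.009615 = 42.55 m³/s.
The larger discharge is 374 m³/s and the smaller is 42.55 m³/s; the ratio is 8.79.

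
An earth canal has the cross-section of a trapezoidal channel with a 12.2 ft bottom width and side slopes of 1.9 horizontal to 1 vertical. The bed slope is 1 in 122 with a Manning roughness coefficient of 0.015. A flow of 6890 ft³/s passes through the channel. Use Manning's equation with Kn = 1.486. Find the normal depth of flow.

Manning's equation rearranged: A R^(2/3) = nQ / (1.486·√S) = 0.015 × 6890 / (1.486 × √0.008197) = 768.2.
Try y = 9.97 ft: A R^(2/3) = 984.3 — too large.
Try y = 7.09 ft: A R^(2/3) = 478.9 — too small.
Try y = 8.88 ft: A R^(2/3) = 767.8 — ≈ 768.2.

y_n = 8.88 ft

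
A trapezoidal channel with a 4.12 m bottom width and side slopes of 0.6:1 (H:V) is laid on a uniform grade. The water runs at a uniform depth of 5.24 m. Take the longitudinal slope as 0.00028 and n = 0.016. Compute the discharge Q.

Q = 69.9 m³/s

With bottom width b = 4.12 m and side slope z = 0.6: A = (b + zy)y = (4.12 + 0.6×5.24)×5.24 = 38.06 m²; P = b + 2y√(1+z²) = 4.12 + 2×5.24×1.166 = 16.34 m.
Hydraulic radius R = A/P = 38.06/16.34 = 2.329 m.
Manning's equation: Q = (1/n) A R^(2/3) S^(1/2) = (1/0.016) × 38.06 × 2.329^(2/3) × 0.00028^(1/2) = 69.9 m³/s.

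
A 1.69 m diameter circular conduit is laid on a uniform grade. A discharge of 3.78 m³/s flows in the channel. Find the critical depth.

y_c = 0.978 m

At critical depth, Q² T / (g A³) = 1, i.e. A³/T = Q²/g = 3.78²/9.81 = 1.457.
Try y = 1.08 m: A³/T = 2.136 — over.
Try y = 0.978 m: A³/T = 1.459 — matches.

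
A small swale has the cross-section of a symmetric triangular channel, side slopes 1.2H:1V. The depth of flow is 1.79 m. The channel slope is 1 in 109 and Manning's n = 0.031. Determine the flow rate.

Q = 9.25 m³/s

For a triangular section with side slope z = 1.2: A = zy² = 1.2×1.79² = 3.845 m²; P = 2y√(1+z²) = 2×1.79×1.562 = 5.592 m.
Hydraulic radius R = A/P = 3.845/5.592 = 0.6876 m.
Manning's equation: Q = (1/n) A R^(2/3) S^(1/2) = (1/0.031) × 3.845 × 0.6876^(2/3) × 0.009174^(1/2) = 9.25 m³/s.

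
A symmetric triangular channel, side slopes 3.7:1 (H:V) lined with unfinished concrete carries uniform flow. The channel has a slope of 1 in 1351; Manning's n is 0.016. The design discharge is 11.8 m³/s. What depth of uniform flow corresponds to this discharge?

y_n = 1.52 m

Manning's equation rearranged: A R^(2/3) = nQ / (1·√S) = 0.016 × 11.8 / (√0.0007402) = 6.94.
Trying y = 1.24 m: A R^(2/3) = 4.04 — short.
Trying y = 1.52 m: A R^(2/3) = 6.954 — matches.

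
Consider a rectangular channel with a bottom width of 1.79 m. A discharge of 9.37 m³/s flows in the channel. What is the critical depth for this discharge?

y_c = 1.41 m

For a rectangular channel, critical depth y_c = (q²/g)^(1/3) where q = Q/b = 9.37/1.79 = 5.235 m²/s.
So y_c = (5.235²/9.81)^(1/3) = 1.41 m.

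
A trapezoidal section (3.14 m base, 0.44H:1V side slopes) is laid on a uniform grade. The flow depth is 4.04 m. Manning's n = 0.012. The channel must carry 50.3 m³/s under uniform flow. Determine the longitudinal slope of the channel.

S = 0.00047

With bottom width b = 3.14 m and side slope z = 0.44: A = (b + zy)y = (3.14 + 0.44×4.04)×4.04 = 19.87 m²; P = b + 2y√(1+z²) = 3.14 + 2×4.04×1.093 = 11.97 m.
Hydraulic radius R = A/P = 19.87/11.97 = 1.66 m.
From Manning's equation, S = [nQ / (1 A R^(2/3))]² = [0.012 × 50.3 / (1 × 19.87 × 1.66^(2/3))]² = 0.00047.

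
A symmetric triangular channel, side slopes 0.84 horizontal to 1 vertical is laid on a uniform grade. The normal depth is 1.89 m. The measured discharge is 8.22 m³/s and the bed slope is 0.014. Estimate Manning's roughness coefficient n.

n = 0.031

For a triangular section with side slope z = 0.84: A = zy² = 0.84×1.89² = 3.001 m²; P = 2y√(1+z²) = 2×1.89×1.306 = 4.937 m.
Hydraulic radius R = A/P = 3.001/4.937 = 0.6078 m.
Rearranging Manning's equation: n = (1/Q) A R^(2/3) S^(1/2) = (1/8.22) × 3.001 × 0.6078^(2/3) × √0.014 = 0.031.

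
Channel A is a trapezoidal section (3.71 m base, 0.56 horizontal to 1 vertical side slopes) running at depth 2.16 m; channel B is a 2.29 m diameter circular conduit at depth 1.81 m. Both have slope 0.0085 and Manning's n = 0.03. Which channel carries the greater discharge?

channel A

Channel A: With bottom width b = 3.71 m and side slope z = 0.56: A = (b + zy)y = (3.71 + 0.56×2.16)×2.16 = 10.63 m²; P = b + 2y√(1+z²) = 3.71 + 2×2.16×1.146 = 8.661 m. Hydraulic radius R = A/P = 10.63/8.661 = 1.227 m. Q_A = (1/0.03)·10.63·1.227^(2/3)·√0.0085 = 37.43 m³/s.
Channel B: For a circular section of diameter D = 2.29 m at depth y = 1.81 m, the central angle is θ = 2 arccos(1 − 2y/D) = 4.381 rad. Then A = (D²/8)(θ − sin θ) = 3.492 m² and P = Dθ/2 = 5.016 m. Hydraulic radius R = A/P = 3.492/5.016 = 0.6961 m. Q_B = (1/0.03)·3.492·0.6961^(2/3)·√0.0085 = 8.428 m³/s.
Q_A = 37.43 m³/s vs Q_B = 8.428 m³/s, so channel A carries more.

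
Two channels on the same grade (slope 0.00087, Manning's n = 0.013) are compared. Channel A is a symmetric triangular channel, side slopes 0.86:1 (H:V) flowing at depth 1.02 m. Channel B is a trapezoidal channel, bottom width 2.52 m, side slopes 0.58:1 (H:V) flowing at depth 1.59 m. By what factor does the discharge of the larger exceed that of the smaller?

11.7

Channel A: For a triangular section with side slope z = 0.86: A = zy² = 0.86×1.02² = 0.8947 m²; P = 2y√(1+z²) = 2×1.02×1.319 = 2.691 m. Hydraulic radius R = A/P = 0.8947/2.691 = 0.3325 m. Q_A = (1/0.013)·0.8947·0.3325^(2/3)·√0.00087 = 0.9744 m³/s.
Channel B: With bottom width b = 2.52 m and side slope z = 0.58: A = (b + zy)y = (2.52 + 0.58×1.59)×1.59 = 5.473 m²; P = b + 2y√(1+z²) = 2.52 + 2×1.59×1.156 = 6.196 m. Hydraulic radius R = A/P = 5.473/6.196 = 0.8833 m. Q_B = (1/0.013)·5.473·0.8833^(2/3)·√0.00087 = 11.43 m³/s.
The larger discharge is 11.43 m³/s and the smaller is 0.9744 m³/s; the ratio is 11.7.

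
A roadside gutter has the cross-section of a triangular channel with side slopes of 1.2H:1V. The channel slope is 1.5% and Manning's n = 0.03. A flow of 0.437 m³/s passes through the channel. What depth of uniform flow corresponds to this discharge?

Manning's equation rearranged: A R^(2/3) = nQ / (1·√S) = 0.03 × 0.437 / (√0.015) = 0.107.
Try y = 0.556 m: A R^(2/3) = 0.1325 — over.
Try y = 0.421 m: A R^(2/3) = 0.06313 — short.
Try y = 0.513 m: A R^(2/3) = 0.1069 — close enough.

y_n = 0.513 m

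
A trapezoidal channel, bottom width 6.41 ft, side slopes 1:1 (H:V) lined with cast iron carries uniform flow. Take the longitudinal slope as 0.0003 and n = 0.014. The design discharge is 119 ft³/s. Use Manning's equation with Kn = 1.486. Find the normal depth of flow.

Manning's equation rearranged: A R^(2/3) = nQ / (1.486·√S) = 0.014 × 119 / (1.486 × √0.0003) = 64.73.
Trying y = 3.32 ft: A R^(2/3) = 52.04 — short.
Trying y = 4.49 ft: A R^(2/3) = 91.61 — over.
Trying y = 3.74 ft: A R^(2/3) = 64.88 — matches.

y_n = 3.74 ft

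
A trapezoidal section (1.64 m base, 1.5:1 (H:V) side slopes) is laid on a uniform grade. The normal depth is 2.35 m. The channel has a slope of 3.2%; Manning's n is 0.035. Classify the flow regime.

supercritical

With bottom width b = 1.64 m and side slope z = 1.5: A = (b + zy)y = (1.64 + 1.5×2.35)×2.35 = 12.14 m²; P = b + 2y√(1+z²) = 1.64 + 2×2.35×1.803 = 10.11 m.
Hydraulic radius R = A/P = 12.14/10.11 = 1.2 m.
V = (1/n) R^(2/3) √S = (1/0.035) × 1.2^(2/3) × √0.032 = 5.772 m/s. Hydraulic depth D_h = A/T = 12.14/8.69 = 1.397 m.
Froude number Fr = V/√(g·D_h) = 5.772/√(9.81×1.397) = 1.56, which is greater than 1, so the flow is supercritical.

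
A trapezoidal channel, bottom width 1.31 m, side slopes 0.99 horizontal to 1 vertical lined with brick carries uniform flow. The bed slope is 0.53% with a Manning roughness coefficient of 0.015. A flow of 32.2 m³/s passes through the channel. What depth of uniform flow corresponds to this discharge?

y_n = 2.04 m

Manning's equation rearranged: A R^(2/3) = nQ / (1·√S) = 0.015 × 32.2 / (√0.0053) = 6.635.
Try y = 1.67 m: A R^(2/3) = 4.348 — short.
Try y = 2.04 m: A R^(2/3) = 6.625 — close enough.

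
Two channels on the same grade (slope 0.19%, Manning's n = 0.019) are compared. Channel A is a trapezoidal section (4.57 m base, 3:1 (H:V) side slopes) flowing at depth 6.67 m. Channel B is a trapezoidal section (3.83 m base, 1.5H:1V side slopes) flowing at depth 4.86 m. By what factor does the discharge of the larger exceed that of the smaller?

Channel A: With bottom width b = 4.57 m and side slope z = 3: A = (b + zy)y = (4.57 + 3×6.67)×6.67 = 163.9 m²; P = b + 2y√(1+z²) = 4.57 + 2×6.67×3.162 = 46.75 m. Hydraulic radius R = A/P = 163.9/46.75 = 3.507 m. Q_A = (1/0.019)·163.9·3.507^(2/3)·√0.0019 = 868.1 m³/s.
Channel B: With bottom width b = 3.83 m and side slope z = 1.5: A = (b + zy)y = (3.83 + 1.5×4.86)×4.86 = 54.04 m²; P = b + 2y√(1+z²) = 3.83 + 2×4.86×1.803 = 21.35 m. Hydraulic radius R = A/P = 54.04/21.35 = 2.531 m. Q_B = (1/0.019)·54.04·2.531^(2/3)·√0.0019 = 230.3 m³/s.
The larger discharge is 868.1 m³/s and the smaller is 230.3 m³/s; the ratio is 3.77.

3.77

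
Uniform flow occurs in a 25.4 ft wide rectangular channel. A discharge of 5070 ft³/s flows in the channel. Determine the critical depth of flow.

For a rectangular channel, critical depth y_c = (q²/g)^(1/3) where q = Q/b = 5070/25.4 = 199.6 ft²/s.
So y_c = (199.6²/32.2)^(1/3) = 10.7 ft.

y_c = 10.7 ft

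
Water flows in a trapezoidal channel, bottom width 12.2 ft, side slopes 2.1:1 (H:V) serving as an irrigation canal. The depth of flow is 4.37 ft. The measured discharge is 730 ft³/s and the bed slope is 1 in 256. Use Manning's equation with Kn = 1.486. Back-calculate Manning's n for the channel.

n = 0.024

With bottom width b = 12.2 ft and side slope z = 2.1: A = (b + zy)y = (12.2 + 2.1×4.37)×4.37 = 93.42 ft²; P = b + 2y√(1+z²) = 12.2 + 2×4.37×2.326 = 32.53 ft.
Hydraulic radius R = A/P = 93.42/32.53 = 2.872 ft.
Rearranging Manning's equation: n = (1.486/Q) A R^(2/3) S^(1/2) = (1.486/730) × 93.42 × 2.872^(2/3) × √0.003906 = 0.024.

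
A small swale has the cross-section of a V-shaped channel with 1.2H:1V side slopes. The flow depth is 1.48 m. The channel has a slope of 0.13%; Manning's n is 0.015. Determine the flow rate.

For a triangular section with side slope z = 1.2: A = zy² = 1.2×1.48² = 2.628 m²; P = 2y√(1+z²) = 2×1.48×1.562 = 4.624 m.
Hydraulic radius R = A/P = 2.628/4.624 = 0.5685 m.
Manning's equation: Q = (1/n) A R^(2/3) S^(1/2) = (1/0.015) × 2.628 × 0.5685^(2/3) × 0.0013^(1/2) = 4.34 m³/s.

Q = 4.34 m³/s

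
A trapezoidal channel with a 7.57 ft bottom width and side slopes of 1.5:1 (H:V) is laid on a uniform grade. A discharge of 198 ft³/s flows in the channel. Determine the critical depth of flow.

y_c = 2.35 ft

At critical depth, Q² T / (g A³) = 1, i.e. A³/T = Q²/g = 198²/32.2 = 1218.
Try y = 2.79 ft: A³/T = 2213 — over.
Try y = 1.82 ft: A³/T = 505.6 — short.
Try y = 2.35 ft: A³/T = 1212 — close enough.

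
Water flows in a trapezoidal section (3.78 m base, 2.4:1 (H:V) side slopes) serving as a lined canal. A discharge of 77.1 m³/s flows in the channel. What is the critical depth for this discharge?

y_c = 2.25 m

At critical depth, Q² T / (g A³) = 1, i.e. A³/T = Q²/g = 77.1²/9.81 = 606.
Trying y = 1.99 m: A³/T = 370.2 — low.
Trying y = 2.72 m: A³/T = 1309 — high.
Trying y = 2.25 m: A³/T = 604.4 — close enough.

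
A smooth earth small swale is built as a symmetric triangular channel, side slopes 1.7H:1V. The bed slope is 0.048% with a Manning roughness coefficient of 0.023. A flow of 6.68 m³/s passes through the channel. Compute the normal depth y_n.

y_n = 2.1 m

Manning's equation rearranged: A R^(2/3) = nQ / (1·√S) = 0.023 × 6.68 / (√0.00048) = 7.013.
Trying y = 1.59 m: A R^(2/3) = 3.34 — too small.
Trying y = 2.28 m: A R^(2/3) = 8.734 — too large.
Trying y = 2.1 m: A R^(2/3) = 7.014 — ≈ 7.013.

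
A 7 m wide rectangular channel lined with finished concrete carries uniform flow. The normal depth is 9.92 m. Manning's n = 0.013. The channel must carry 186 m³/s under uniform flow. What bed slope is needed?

S = 0.000341

Flow area A = b·y = 7 × 9.92 = 69.44 m². Wetted perimeter P = b + 2y = 7 + 2×9.92 = 26.84 m.
Hydraulic radius R = A/P = 69.44/26.84 = 2.587 m.
From Manning's equation, S = [nQ / (1 A R^(2/3))]² = [0.013 × 186 / (1 × 69.44 × 2.587^(2/3))]² = 0.000341.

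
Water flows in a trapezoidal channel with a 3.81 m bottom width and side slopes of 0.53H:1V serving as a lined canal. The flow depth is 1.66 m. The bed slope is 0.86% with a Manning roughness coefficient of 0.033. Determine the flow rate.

Q = 22.3 m³/s

With bottom width b = 3.81 m and side slope z = 0.53: A = (b + zy)y = (3.81 + 0.53×1.66)×1.66 = 7.785 m²; P = b + 2y√(1+z²) = 3.81 + 2×1.66×1.132 = 7.567 m.
Hydraulic radius R = A/P = 7.785/7.567 = 1.029 m.
Manning's equation: Q = (1/n) A R^(2/3) S^(1/2) = (1/0.033) × 7.785 × 1.029^(2/3) × 0.0086^(1/2) = 22.3 m³/s.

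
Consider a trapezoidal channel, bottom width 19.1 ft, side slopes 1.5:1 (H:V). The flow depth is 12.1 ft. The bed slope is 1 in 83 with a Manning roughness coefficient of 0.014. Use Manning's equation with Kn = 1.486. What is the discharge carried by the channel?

Q = 19600 ft³/s

With bottom width b = 19.1 ft and side slope z = 1.5: A = (b + zy)y = (19.1 + 1.5×12.1)×12.1 = 450.7 ft²; P = b + 2y√(1+z²) = 19.1 + 2×12.1×1.803 = 62.73 ft.
Hydraulic radius R = A/P = 450.7/62.73 = 7.185 ft.
Manning's equation: Q = (1.486/n) A R^(2/3) S^(1/2) = (1.486/0.014) × 450.7 × 7.185^(2/3) × 0.01205^(1/2) = 19600 ft³/s.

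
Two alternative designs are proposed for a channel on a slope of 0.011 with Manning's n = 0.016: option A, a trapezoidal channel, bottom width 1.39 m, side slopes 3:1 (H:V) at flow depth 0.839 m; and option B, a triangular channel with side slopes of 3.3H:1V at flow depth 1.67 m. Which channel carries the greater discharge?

channel B

Channel A: With bottom width b = 1.39 m and side slope z = 3: A = (b + zy)y = (1.39 + 3×0.839)×0.839 = 3.278 m²; P = b + 2y√(1+z²) = 1.39 + 2×0.839×3.162 = 6.696 m. Hydraulic radius R = A/P = 3.278/6.696 = 0.4895 m. Q_A = (1/0.016)·3.278·0.4895^(2/3)·√0.011 = 13.35 m³/s.
Channel B: For a triangular section with side slope z = 3.3: A = zy² = 3.3×1.67² = 9.203 m²; P = 2y√(1+z²) = 2×1.67×3.448 = 11.52 m. Hydraulic radius R = A/P = 9.203/11.52 = 0.7991 m. Q_B = (1/0.016)·9.203·0.7991^(2/3)·√0.011 = 51.95 m³/s.
Q_A = 13.35 m³/s vs Q_B = 51.95 m³/s, so channel B carries more.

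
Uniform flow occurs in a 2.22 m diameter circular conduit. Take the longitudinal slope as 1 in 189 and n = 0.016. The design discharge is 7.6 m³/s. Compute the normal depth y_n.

y_n = 1.29 m

Manning's equation rearranged: A R^(2/3) = nQ / (1·√S) = 0.016 × 7.6 / (√0.005291) = 1.672.
Try y = 0.886 m: A R^(2/3) = 0.8773 — low.
Try y = 1.5 m: A R^(2/3) = 2.087 — high.
Try y = 1.29 m: A R^(2/3) = 1.671 — ≈ 1.672.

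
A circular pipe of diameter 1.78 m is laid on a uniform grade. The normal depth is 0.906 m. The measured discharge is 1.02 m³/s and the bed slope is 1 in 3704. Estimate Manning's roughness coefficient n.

For a circular section of diameter D = 1.78 m at depth y = 0.906 m, the central angle is θ = 2 arccos(1 − 2y/D) = 3.178 rad. Then A = (D²/8)(θ − sin θ) = 1.273 m² and P = Dθ/2 = 2.828 m.
Hydraulic radius R = A/P = 1.273/2.828 = 0.45 m.
Rearranging Manning's equation: n = (1/Q) A R^(2/3) S^(1/2) = (1/1.02) × 1.273 × 0.45^(2/3) × √0.00027 = 0.012.

n = 0.012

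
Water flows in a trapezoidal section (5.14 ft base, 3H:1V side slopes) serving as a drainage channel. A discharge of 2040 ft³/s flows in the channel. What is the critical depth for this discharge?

y_c = 6.99 ft

At critical depth, Q² T / (g A³) = 1, i.e. A³/T = Q²/g = 2040²/32.2 = 129200.
Try y = 8.09 ft: A³/T = 250900 — high.
Try y = 6.1 ft: A³/T = 70030 — low.
Try y = 6.99 ft: A³/T = 129100 — matches.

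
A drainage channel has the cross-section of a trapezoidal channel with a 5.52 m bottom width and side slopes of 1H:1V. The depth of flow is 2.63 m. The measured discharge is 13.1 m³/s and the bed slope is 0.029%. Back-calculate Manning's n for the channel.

With bottom width b = 5.52 m and side slope z = 1: A = (b + zy)y = (5.52 + 1×2.63)×2.63 = 21.43 m²; P = b + 2y√(1+z²) = 5.52 + 2×2.63×1.414 = 12.96 m.
Hydraulic radius R = A/P = 21.43/12.96 = 1.654 m.
Rearranging Manning's equation: n = (1/Q) A R^(2/3) S^(1/2) = (1/13.1) × 21.43 × 1.654^(2/3) × √0.00029 = 0.039.

n = 0.039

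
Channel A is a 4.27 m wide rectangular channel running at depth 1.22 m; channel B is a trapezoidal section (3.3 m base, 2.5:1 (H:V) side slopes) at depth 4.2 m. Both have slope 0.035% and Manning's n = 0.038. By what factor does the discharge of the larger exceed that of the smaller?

Channel A: Flow area A = b·y = 4.27 × 1.22 = 5.209 m². Wetted perimeter P = b + 2y = 4.27 + 2×1.22 = 6.71 m. Hydraulic radius R = A/P = 5.209/6.71 = 0.7764 m. Q_A = (1/0.038)·5.209·0.7764^(2/3)·√0.00035 = 2.166 m³/s.
Channel B: With bottom width b = 3.3 m and side slope z = 2.5: A = (b + zy)y = (3.3 + 2.5×4.2)×4.2 = 57.96 m²; P = b + 2y√(1+z²) = 3.3 + 2×4.2×2.693 = 25.92 m. Hydraulic radius R = A/P = 57.96/25.92 = 2.236 m. Q_B = (1/0.038)·57.96·2.236^(2/3)·√0.00035 = 48.8 m³/s.
The larger discharge is 48.8 m³/s and the smaller is 2.166 m³/s; the ratio is 22.5.

22.5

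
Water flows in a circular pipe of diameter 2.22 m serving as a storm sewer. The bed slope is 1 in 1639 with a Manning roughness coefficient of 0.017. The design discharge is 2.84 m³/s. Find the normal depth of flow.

Manning's equation rearranged: A R^(2/3) = nQ / (1·√S) = 0.017 × 2.84 / (√0.0006101) = 1.955.
Try y = 1.17 m: A R^(2/3) = 1.428 — too small.
Try y = 1.58 m: A R^(2/3) = 2.236 — too large.
Try y = 1.43 m: A R^(2/3) = 1.952 — ≈ 1.955.

y_n = 1.43 m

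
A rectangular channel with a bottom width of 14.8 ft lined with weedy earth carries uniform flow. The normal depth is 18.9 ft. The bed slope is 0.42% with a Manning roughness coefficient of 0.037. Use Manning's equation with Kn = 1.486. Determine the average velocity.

V = 7.93 ft/s

Flow area A = b·y = 14.8 × 18.9 = 279.7 ft². Wetted perimeter P = b + 2y = 14.8 + 2×18.9 = 52.6 ft.
Hydraulic radius R = A/P = 279.7/52.6 = 5.318 ft.
From Manning's equation, V = (1.486/n) R^(2/3) S^(1/2) = (1.486/0.037) × 5.318^(2/3) × 0.0042^(1/2) = 7.93 ft/s.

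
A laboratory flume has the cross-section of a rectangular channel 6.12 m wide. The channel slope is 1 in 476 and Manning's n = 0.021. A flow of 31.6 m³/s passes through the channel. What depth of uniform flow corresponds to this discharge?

Manning's equation rearranged: A R^(2/3) = nQ / (1·√S) = 0.021 × 31.6 / (√0.002101) = 14.48.
Try y = 1.51 m: A R^(2/3) = 9.309 — low.
Try y = 2.54 m: A R^(2/3) = 19.34 — high.
Try y = 2.06 m: A R^(2/3) = 14.48 — ≈ 14.48.

y_n = 2.06 m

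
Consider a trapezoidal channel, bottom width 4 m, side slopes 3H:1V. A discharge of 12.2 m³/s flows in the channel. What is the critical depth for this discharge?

y_c = 0.799 m

At critical depth, Q² T / (g A³) = 1, i.e. A³/T = Q²/g = 12.2²/9.81 = 15.17.
Trying y = 0.613 m: A³/T = 5.972 — too small.
Trying y = 0.969 m: A³/T = 30.55 — too large.
Trying y = 0.799 m: A³/T = 15.18 — matches.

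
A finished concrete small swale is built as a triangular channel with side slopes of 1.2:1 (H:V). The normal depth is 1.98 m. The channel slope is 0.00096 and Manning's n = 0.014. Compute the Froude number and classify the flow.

subcritical

For a triangular section with side slope z = 1.2: A = zy² = 1.2×1.98² = 4.704 m²; P = 2y√(1+z²) = 2×1.98×1.562 = 6.186 m.
Hydraulic radius R = A/P = 4.704/6.186 = 0.7605 m.
V = (1/n) R^(2/3) √S = (1/0.014) × 0.7605^(2/3) × √0.00096 = 1.844 m/s. Hydraulic depth D_h = A/T = 4.704/4.752 = 0.99 m.
Froude number Fr = V/√(g·D_h) = 1.844/√(9.81×0.99) = 0.592, which is less than 1, so the flow is subcritical.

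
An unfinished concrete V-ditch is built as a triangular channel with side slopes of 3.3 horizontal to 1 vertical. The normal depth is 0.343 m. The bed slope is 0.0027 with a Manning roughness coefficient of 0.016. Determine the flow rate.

For a triangular section with side slope z = 3.3: A = zy² = 3.3×0.343² = 0.3882 m²; P = 2y√(1+z²) = 2×0.343×3.448 = 2.365 m.
Hydraulic radius R = A/P = 0.3882/2.365 = 0.1641 m.
Manning's equation: Q = (1/n) A R^(2/3) S^(1/2) = (1/0.016) × 0.3882 × 0.1641^(2/3) × 0.0027^(1/2) = 0.378 m³/s.

Q = 0.378 m³/s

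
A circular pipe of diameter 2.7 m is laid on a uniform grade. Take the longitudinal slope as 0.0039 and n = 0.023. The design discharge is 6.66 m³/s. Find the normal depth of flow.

Manning's equation rearranged: A R^(2/3) = nQ / (1·√S) = 0.023 × 6.66 / (√0.0039) = 2.453.
Trying y = 1.01 m: A R^(2/3) = 1.312 — short.
Trying y = 1.72 m: A R^(2/3) = 3.237 — over.
Trying y = 1.44 m: A R^(2/3) = 2.454 — matches.

y_n = 1.44 m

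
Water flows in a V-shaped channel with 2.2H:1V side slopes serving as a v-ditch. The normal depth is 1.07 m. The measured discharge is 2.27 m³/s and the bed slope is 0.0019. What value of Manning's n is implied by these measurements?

For a triangular section with side slope z = 2.2: A = zy² = 2.2×1.07² = 2.519 m²; P = 2y√(1+z²) = 2×1.07×2.417 = 5.172 m.
Hydraulic radius R = A/P = 2.519/5.172 = 0.487 m.
Rearranging Manning's equation: n = (1/Q) A R^(2/3) S^(1/2) = (1/2.27) × 2.519 × 0.487^(2/3) × √0.0019 = 0.0299.

n = 0.0299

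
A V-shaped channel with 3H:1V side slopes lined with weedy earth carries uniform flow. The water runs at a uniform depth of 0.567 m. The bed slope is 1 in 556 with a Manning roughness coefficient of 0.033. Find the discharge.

For a triangular section with side slope z = 3: A = zy² = 3×0.567² = 0.9645 m²; P = 2y√(1+z²) = 2×0.567×3.162 = 3.586 m.
Hydraulic radius R = A/P = 0.9645/3.586 = 0.269 m.
Manning's equation: Q = (1/n) A R^(2/3) S^(1/2) = (1/0.033) × 0.9645 × 0.269^(2/3) × 0.001799^(1/2) = 0.516 m³/s.

Q = 0.516 m³/s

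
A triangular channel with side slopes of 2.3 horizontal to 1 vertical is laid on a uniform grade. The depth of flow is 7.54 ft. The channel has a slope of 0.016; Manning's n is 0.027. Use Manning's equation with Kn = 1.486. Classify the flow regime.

supercritical

For a triangular section with side slope z = 2.3: A = zy² = 2.3×7.54² = 130.8 ft²; P = 2y√(1+z²) = 2×7.54×2.508 = 37.82 ft.
Hydraulic radius R = A/P = 130.8/37.82 = 3.457 ft.
V = (1.486/n) R^(2/3) √S = (1.486/0.027) × 3.457^(2/3) × √0.016 = 15.92 ft/s. Hydraulic depth D_h = A/T = 130.8/34.68 = 3.77 ft.
Froude number Fr = V/√(g·D_h) = 15.92/√(32.2×3.77) = 1.44, which is greater than 1, so the flow is supercritical.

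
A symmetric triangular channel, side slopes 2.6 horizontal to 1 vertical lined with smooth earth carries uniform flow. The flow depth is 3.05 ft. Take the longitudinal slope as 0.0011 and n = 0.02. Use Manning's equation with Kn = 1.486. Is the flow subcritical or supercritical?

subcritical

For a triangular section with side slope z = 2.6: A = zy² = 2.6×3.05² = 24.19 ft²; P = 2y√(1+z²) = 2×3.05×2.786 = 16.99 ft.
Hydraulic radius R = A/P = 24.19/16.99 = 1.423 ft.
V = (1.486/n) R^(2/3) √S = (1.486/0.02) × 1.423^(2/3) × √0.0011 = 3.118 ft/s. Hydraulic depth D_h = A/T = 24.19/15.86 = 1.525 ft.
Froude number Fr = V/√(g·D_h) = 3.118/√(32.2×1.525) = 0.445, which is less than 1, so the flow is subcritical.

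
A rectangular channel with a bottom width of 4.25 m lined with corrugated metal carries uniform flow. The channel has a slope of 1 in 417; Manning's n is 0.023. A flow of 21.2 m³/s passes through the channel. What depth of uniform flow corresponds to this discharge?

Manning's equation rearranged: A R^(2/3) = nQ / (1·√S) = 0.023 × 21.2 / (√0.002398) = 9.957.
Trying y = 1.54 m: A R^(2/3) = 6.069 — low.
Trying y = 2.77 m: A R^(2/3) = 13.31 — high.
Trying y = 2.22 m: A R^(2/3) = 9.967 — close enough.

y_n = 2.22 m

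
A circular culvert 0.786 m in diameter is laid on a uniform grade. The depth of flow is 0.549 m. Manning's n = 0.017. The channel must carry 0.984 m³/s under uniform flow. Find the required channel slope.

For a circular section of diameter D = 0.786 m at depth y = 0.549 m, the central angle is θ = 2 arccos(1 − 2y/D) = 3.958 rad. Then A = (D²/8)(θ − sin θ) = 0.3619 m² and P = Dθ/2 = 1.555 m.
Hydraulic radius R = A/P = 0.3619/1.555 = 0.2327 m.
From Manning's equation, S = [nQ / (1 A R^(2/3))]² = [0.017 × 0.984 / (1 × 0.3619 × 0.2327^(2/3))]² = 0.0149.

S = 0.0149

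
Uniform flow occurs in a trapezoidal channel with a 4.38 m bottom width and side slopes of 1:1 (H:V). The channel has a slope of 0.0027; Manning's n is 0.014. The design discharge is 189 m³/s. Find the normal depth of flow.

Manning's equation rearranged: A R^(2/3) = nQ / (1·√S) = 0.014 × 189 / (√0.0027) = 50.92.
Try y = 2.74 m: A R^(2/3) = 26.78 — too small.
Try y = 4.34 m: A R^(2/3) = 65.41 — too large.
Try y = 3.83 m: A R^(2/3) = 51.02 — matches.

y_n = 3.83 m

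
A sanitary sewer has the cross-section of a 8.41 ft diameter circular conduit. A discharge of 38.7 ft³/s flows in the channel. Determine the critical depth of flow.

At critical depth, Q² T / (g A³) = 1, i.e. A³/T = Q²/g = 38.7²/32.2 = 46.51.
At y = 1.04 ft: A³/T = 11.09 — too small.
At y = 1.68 ft: A³/T = 73.19 — too large.
At y = 1.5 ft: A³/T = 46.93 — close enough.

y_c = 1.5 ft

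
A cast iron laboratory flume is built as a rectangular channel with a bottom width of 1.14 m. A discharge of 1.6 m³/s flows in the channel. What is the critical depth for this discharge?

y_c = 0.586 m

For a rectangular channel, critical depth y_c = (q²/g)^(1/3) where q = Q/b = 1.6/1.14 = 1.404 m²/s.
So y_c = (1.404²/9.81)^(1/3) = 0.586 m.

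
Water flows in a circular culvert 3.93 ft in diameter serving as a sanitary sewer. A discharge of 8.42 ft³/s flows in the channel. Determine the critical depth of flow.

y_c = 0.848 ft

At critical depth, Q² T / (g A³) = 1, i.e. A³/T = Q²/g = 8.42²/32.2 = 2.202.
Try y = 0.97 ft: A³/T = 3.728 — high.
Try y = 0.848 ft: A³/T = 2.206 — ≈ 2.202.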